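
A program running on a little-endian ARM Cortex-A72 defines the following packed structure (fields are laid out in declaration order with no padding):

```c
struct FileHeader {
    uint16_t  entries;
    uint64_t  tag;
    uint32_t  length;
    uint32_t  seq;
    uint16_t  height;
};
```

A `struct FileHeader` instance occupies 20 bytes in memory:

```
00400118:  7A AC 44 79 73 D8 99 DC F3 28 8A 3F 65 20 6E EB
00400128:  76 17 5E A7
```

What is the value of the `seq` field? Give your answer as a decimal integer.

393669486

`seq` follows `entries` (2 B), `tag` (8 B), `length` (4 B), so it starts at offset 2 + 8 + 4 = 14 and occupies 4 bytes.
Bytes at offsets 14..17: 6E EB 76 17.
Little-endian: lowest address holds the least-significant byte.
Reassemble most-significant byte first: 17 76 EB 6E → 0x1776EB6E.
0x1776EB6E = 393669486.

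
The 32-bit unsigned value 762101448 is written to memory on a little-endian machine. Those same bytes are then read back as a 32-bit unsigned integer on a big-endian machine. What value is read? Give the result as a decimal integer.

762101448 in 32-bit hexadecimal is 0x2D6CBEC8.
Stored little-endian, the bytes at ascending addresses are C8 BE 6C 2D.
Read back as big-endian, the last byte is least significant, giving 0xC8BE6C2D.
0xC8BE6C2D = 3367922733.

3367922733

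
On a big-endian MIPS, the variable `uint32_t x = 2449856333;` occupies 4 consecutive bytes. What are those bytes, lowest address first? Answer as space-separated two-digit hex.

92 05 D7 4D

2449856333 in hexadecimal, padded to 32 bits, is 0x9205D74D.
Split into bytes (most-significant first): 92 05 D7 4D.
Big-endian stores the most-significant byte at the lowest address.
So the memory order matches the most-significant-first order: 92 05 D7 4D.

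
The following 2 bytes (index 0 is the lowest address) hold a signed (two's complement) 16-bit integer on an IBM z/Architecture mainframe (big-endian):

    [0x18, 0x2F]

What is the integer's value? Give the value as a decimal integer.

6191

In big-endian order the high byte comes first in memory.
The bytes are already most-significant first: 0x182F.
0x182F = 6191.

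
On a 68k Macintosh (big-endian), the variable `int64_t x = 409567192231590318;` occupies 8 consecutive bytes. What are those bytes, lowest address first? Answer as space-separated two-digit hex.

05 AF 13 30 FC 9E 39 AE

409567192231590318 in hexadecimal, padded to 64 bits, is 0x05AF1330FC9E39AE.
Split into bytes (most-significant first): 05 AF 13 30 FC 9E 39 AE.
In big-endian order the high byte comes first in memory.
So the memory order matches the most-significant-first order: 05 AF 13 30 FC 9E 39 AE.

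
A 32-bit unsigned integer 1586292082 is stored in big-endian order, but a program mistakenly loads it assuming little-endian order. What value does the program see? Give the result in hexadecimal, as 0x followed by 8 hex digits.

1586292082 in 32-bit hexadecimal is 0x5E8CE572.
Stored big-endian, the bytes at ascending addresses are 5E 8C E5 72.
Read back as little-endian, the first byte is least significant, giving 0x72E58C5E.

0x72E58C5E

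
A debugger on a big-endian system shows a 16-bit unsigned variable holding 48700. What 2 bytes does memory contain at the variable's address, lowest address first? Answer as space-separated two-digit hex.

BE 3C

48700 in hexadecimal, padded to 16 bits, is 0xBE3C.
Split into bytes (most-significant first): BE 3C.
Big-endian stores the most-significant byte at the lowest address.
So the memory order matches the most-significant-first order: BE 3C.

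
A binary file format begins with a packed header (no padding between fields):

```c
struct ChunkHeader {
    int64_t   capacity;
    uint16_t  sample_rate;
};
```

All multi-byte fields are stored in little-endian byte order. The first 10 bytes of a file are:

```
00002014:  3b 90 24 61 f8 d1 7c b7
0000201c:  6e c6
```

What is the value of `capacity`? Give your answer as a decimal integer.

`capacity` is the first field, at byte offset 0, occupying 8 bytes.
Bytes at offsets 0..7: 3B 90 24 61 F8 D1 7C B7.
In little-endian order the low byte comes first in memory.
Reassemble most-significant byte first: B7 7C D1 F8 61 24 90 3B → 0xB77CD1F86124903B.
Top bit is set, so as a signed 64-bit value this is 0xB77CD1F86124903B − 2^64 = -5225070602944737221.

-5225070602944737221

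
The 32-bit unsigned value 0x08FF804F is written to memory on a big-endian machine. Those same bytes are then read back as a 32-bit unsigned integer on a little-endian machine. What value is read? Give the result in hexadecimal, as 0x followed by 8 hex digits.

Stored big-endian, the bytes at ascending addresses are 08 FF 80 4F.
Read back as little-endian, the first byte is least significant, giving 0x4F80FF08.

0x4F80FF08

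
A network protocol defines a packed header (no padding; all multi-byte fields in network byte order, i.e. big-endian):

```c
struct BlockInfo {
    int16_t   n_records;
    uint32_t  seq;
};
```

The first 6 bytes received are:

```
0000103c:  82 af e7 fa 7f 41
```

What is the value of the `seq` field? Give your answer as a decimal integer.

3891953473

`seq` follows `n_records` (2 bytes), so it starts at byte offset 2 and occupies 4 bytes.
Bytes at offsets 2..5: E7 FA 7F 41.
In big-endian order the high byte comes first in memory.
The bytes are already most-significant first: 0xE7FA7F41.
0xE7FA7F41 = 3891953473.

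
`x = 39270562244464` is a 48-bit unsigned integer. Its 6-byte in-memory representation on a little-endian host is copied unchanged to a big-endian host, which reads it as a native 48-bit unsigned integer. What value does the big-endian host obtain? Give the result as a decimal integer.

39270562244464 in 48-bit hexadecimal is 0x23B763E9A770.
Stored little-endian, the bytes at ascending addresses are 70 A7 E9 63 B7 23.
Read back as big-endian, the last byte is least significant, giving 0x70A7E963B723.
0x70A7E963B723 = 123866477475619.

123866477475619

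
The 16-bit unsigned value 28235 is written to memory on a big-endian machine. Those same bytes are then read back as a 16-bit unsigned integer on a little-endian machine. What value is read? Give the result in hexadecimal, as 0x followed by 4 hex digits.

28235 in 16-bit hexadecimal is 0x6E4B.
Stored big-endian, the bytes at ascending addresses are 6E 4B.
Read back as little-endian, the first byte is least significant, giving 0x4B6E.

0x4B6E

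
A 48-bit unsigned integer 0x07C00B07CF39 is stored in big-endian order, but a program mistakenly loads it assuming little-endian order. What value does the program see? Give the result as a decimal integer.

Stored big-endian, the bytes at ascending addresses are 07 C0 0B 07 CF 39.
Read back as little-endian, the first byte is least significant, giving 0x39CF070BC007.
0x39CF070BC007 = 63561339224071.

63561339224071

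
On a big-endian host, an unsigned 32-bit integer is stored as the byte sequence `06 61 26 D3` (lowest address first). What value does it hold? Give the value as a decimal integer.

107030227

In big-endian order the high byte comes first in memory.
The bytes are already most-significant first: 0x066126D3.
0x066126D3 = 107030227.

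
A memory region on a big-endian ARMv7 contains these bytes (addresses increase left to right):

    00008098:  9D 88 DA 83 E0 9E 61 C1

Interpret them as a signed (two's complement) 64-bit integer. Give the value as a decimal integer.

-7095180952978169407

Big-endian stores the most-significant byte at the lowest address.
The bytes are already most-significant first: 0x9D88DA83E09E61C1.
Top bit is set, so as a signed 64-bit value this is 0x9D88DA83E09E61C1 − 2^64 = -7095180952978169407.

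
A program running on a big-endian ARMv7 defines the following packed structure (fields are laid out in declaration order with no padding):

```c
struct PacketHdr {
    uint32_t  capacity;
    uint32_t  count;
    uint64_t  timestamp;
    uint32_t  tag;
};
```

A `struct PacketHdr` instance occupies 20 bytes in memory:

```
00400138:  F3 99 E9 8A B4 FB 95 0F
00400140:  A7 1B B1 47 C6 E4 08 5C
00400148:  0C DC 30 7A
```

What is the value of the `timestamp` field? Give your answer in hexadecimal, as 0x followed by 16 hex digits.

`timestamp` follows `capacity` (4 B), `count` (4 B), so it starts at offset 4 + 4 = 8 and occupies 8 bytes.
Bytes at offsets 8..15: A7 1B B1 47 C6 E4 08 5C.
Big-endian: lowest address holds the most-significant byte.
The bytes are already most-significant first: 0xA71BB147C6E4085C.

0xA71BB147C6E4085C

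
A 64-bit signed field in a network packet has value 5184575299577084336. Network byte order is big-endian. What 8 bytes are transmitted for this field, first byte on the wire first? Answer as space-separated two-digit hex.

47 F3 4F C4 12 8E 79 B0

5184575299577084336 in hexadecimal, padded to 64 bits, is 0x47F34FC4128E79B0.
Split into bytes (most-significant first): 47 F3 4F C4 12 8E 79 B0.
Big-endian stores the most-significant byte at the lowest address.
So the memory order matches the most-significant-first order: 47 F3 4F C4 12 8E 79 B0.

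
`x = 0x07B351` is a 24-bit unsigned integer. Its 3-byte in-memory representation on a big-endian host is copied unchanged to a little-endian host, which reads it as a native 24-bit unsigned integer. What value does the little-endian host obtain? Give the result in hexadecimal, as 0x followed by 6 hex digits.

Stored big-endian, the bytes at ascending addresses are 07 B3 51.
Read back as little-endian, the first byte is least significant, giving 0x51B307.

0x51B307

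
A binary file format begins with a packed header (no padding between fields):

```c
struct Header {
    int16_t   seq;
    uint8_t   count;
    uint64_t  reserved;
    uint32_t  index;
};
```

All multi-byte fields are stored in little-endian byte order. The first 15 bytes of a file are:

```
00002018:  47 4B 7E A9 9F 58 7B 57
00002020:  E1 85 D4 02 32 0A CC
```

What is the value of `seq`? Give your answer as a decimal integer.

19271

`seq` is the first field, at byte offset 0, occupying 2 bytes.
Bytes at offsets 0..1: 47 4B.
In little-endian order the low byte comes first in memory.
Reassemble most-significant byte first: 4B 47 → 0x4B47.
0x4B47 = 19271.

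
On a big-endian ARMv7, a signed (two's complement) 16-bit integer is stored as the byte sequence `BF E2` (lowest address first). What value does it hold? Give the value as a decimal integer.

-16414

In big-endian order the high byte comes first in memory.
The bytes are already most-significant first: 0xBFE2.
Top bit is set, so as a signed 16-bit value this is 0xBFE2 − 2^16 = -16414.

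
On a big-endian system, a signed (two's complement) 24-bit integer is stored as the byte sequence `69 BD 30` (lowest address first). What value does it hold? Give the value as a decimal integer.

6929712

Big-endian stores the most-significant byte at the lowest address.
The bytes are already most-significant first: 0x69BD30.
0x69BD30 = 6929712.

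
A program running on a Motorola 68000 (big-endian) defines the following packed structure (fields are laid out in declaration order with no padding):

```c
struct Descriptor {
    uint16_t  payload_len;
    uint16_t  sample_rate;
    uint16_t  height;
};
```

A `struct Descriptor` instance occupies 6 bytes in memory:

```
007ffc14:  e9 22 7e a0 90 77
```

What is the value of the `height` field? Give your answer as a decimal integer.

36983

`height` follows `payload_len` (2 B), `sample_rate` (2 B), so it starts at offset 2 + 2 = 4 and occupies 2 bytes.
Bytes at offsets 4..5: 90 77.
In big-endian order the high byte comes first in memory.
The bytes are already most-significant first: 0x9077.
0x9077 = 36983.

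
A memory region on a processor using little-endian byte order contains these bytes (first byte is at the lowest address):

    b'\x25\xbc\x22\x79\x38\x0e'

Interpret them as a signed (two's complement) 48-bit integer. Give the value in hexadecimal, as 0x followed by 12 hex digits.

0x0E387922BC25

In little-endian order the low byte comes first in memory.
Reassemble most-significant byte first: 0E 38 79 22 BC 25 → 0x0E387922BC25.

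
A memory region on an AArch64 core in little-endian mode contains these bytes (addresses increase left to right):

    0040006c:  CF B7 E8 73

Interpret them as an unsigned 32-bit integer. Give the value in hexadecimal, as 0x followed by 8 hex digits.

Little-endian: lowest address holds the least-significant byte.
Reassemble most-significant byte first: 73 E8 B7 CF → 0x73E8B7CF.

0x73E8B7CF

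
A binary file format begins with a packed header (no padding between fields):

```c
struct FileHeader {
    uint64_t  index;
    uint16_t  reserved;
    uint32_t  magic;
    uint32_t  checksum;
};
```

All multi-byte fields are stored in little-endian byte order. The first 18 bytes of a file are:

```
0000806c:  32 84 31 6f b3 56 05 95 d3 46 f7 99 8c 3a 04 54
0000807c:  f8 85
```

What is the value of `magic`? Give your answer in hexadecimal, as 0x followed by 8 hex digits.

0x3A8C99F7

`magic` follows `index` (8 B), `reserved` (2 B), so it starts at offset 8 + 2 = 10 and occupies 4 bytes.
Bytes at offsets 10..13: F7 99 8C 3A.
In little-endian order the low byte comes first in memory.
Reassemble most-significant byte first: 3A 8C 99 F7 → 0x3A8C99F7.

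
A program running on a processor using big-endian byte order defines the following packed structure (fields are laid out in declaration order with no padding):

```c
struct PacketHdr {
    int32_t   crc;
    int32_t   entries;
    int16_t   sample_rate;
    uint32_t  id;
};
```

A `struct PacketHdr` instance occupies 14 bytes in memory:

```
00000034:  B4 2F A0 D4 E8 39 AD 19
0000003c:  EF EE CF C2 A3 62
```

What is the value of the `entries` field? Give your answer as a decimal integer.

-398873319

`entries` follows `crc` (4 bytes), so it starts at byte offset 4 and occupies 4 bytes.
Bytes at offsets 4..7: E8 39 AD 19.
Big-endian: lowest address holds the most-significant byte.
The bytes are already most-significant first: 0xE839AD19.
Top bit is set, so as a signed 32-bit value this is 0xE839AD19 − 2^32 = -398873319.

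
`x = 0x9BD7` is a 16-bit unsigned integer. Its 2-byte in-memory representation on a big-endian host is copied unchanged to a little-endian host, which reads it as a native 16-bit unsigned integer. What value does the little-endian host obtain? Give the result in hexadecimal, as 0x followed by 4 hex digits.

Stored big-endian, the bytes at ascending addresses are 9B D7.
Read back as little-endian, the first byte is least significant, giving 0xD79B.

0xD79B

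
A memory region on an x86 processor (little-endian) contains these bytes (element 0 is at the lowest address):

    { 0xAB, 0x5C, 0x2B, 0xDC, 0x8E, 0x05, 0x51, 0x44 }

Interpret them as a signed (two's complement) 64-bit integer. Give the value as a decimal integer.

In little-endian order the low byte comes first in memory.
Reassemble most-significant byte first: 44 51 05 8E DC 2B 5C AB → 0x4451058EDC2B5CAB.
0x4451058EDC2B5CAB = 4922721978829986987.

4922721978829986987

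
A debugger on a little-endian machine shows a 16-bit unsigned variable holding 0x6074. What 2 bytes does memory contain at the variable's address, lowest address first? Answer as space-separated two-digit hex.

Split into bytes (most-significant first): 60 74.
Little-endian stores the least-significant byte at the lowest address.
So at ascending addresses the bytes are 74 60.

74 60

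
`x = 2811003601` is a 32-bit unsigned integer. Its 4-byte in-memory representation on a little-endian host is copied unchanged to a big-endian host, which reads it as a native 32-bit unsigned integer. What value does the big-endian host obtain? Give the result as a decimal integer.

2811003601 in 32-bit hexadecimal is 0xA78C82D1.
Stored little-endian, the bytes at ascending addresses are D1 82 8C A7.
Read back as big-endian, the last byte is least significant, giving 0xD1828CA7.
0xD1828CA7 = 3514993831.

3514993831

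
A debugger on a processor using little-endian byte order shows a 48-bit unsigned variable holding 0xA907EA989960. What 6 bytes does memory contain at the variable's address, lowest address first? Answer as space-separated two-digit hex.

Split into bytes (most-significant first): A9 07 EA 98 99 60.
Little-endian stores the least-significant byte at the lowest address.
So at ascending addresses the bytes are 60 99 98 EA 07 A9.

60 99 98 EA 07 A9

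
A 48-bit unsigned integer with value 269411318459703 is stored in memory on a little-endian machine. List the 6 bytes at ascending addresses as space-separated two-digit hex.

37 6D EF 35 07 F5

269411318459703 in hexadecimal, padded to 48 bits, is 0xF50735EF6D37.
Split into bytes (most-significant first): F5 07 35 EF 6D 37.
Little-endian: lowest address holds the least-significant byte.
So at ascending addresses the bytes are 37 6D EF 35 07 F5.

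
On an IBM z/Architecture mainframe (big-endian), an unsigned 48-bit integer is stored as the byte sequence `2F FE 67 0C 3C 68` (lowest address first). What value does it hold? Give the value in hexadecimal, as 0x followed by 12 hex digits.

Big-endian stores the most-significant byte at the lowest address.
The bytes are already most-significant first: 0x2FFE670C3C68.

0x2FFE670C3C68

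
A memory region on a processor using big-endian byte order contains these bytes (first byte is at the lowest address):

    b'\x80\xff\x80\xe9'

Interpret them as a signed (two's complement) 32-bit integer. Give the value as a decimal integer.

-2130738967

Big-endian stores the most-significant byte at the lowest address.
The bytes are already most-significant first: 0x80FF80E9.
Top bit is set, so as a signed 32-bit value this is 0x80FF80E9 − 2^32 = -2130738967.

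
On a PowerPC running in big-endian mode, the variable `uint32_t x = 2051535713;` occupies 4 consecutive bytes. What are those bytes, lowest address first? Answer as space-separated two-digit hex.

7A 47 F3 61

2051535713 in hexadecimal, padded to 32 bits, is 0x7A47F361.
Split into bytes (most-significant first): 7A 47 F3 61.
Big-endian stores the most-significant byte at the lowest address.
So the memory order matches the most-significant-first order: 7A 47 F3 61.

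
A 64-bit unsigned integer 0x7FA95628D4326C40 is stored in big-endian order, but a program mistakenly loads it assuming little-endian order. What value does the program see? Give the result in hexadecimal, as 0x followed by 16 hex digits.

0x406C32D42856A97F

Stored big-endian, the bytes at ascending addresses are 7F A9 56 28 D4 32 6C 40.
Read back as little-endian, the first byte is least significant, giving 0x406C32D42856A97F.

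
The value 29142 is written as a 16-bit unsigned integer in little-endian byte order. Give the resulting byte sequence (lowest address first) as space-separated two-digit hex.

29142 in hexadecimal, padded to 16 bits, is 0x71D6.
Split into bytes (most-significant first): 71 D6.
In little-endian order the low byte comes first in memory.
So at ascending addresses the bytes are D6 71.

D6 71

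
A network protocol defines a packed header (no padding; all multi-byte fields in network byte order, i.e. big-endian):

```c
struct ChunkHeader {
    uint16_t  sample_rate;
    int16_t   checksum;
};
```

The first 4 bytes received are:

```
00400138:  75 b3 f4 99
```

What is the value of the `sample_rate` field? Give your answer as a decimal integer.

30131

`sample_rate` is the first field, at byte offset 0, occupying 2 bytes.
Bytes at offsets 0..1: 75 B3.
In big-endian order the high byte comes first in memory.
The bytes are already most-significant first: 0x75B3.
0x75B3 = 30131.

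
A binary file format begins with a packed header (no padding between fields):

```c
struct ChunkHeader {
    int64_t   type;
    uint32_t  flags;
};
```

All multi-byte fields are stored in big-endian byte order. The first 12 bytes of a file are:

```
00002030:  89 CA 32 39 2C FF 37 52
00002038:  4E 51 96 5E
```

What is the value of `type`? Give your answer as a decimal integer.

`type` is the first field, at byte offset 0, occupying 8 bytes.
Bytes at offsets 0..7: 89 CA 32 39 2C FF 37 52.
Big-endian: lowest address holds the most-significant byte.
The bytes are already most-significant first: 0x89CA32392CFF3752.
Top bit is set, so as a signed 64-bit value this is 0x89CA32392CFF3752 − 2^64 = -8517940524068423854.

-8517940524068423854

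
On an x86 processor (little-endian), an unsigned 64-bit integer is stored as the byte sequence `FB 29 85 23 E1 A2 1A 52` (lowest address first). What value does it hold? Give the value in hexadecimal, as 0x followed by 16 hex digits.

In little-endian order the low byte comes first in memory.
Reassemble most-significant byte first: 52 1A A2 E1 23 85 29 FB → 0x521AA2E1238529FB.

0x521AA2E1238529FB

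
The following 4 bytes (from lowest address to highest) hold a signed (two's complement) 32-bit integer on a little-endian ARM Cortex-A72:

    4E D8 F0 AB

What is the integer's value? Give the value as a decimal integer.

Little-endian: lowest address holds the least-significant byte.
Reassemble most-significant byte first: AB F0 D8 4E → 0xABF0D84E.
Top bit is set, so as a signed 32-bit value this is 0xABF0D84E − 2^32 = -1410279346.

-1410279346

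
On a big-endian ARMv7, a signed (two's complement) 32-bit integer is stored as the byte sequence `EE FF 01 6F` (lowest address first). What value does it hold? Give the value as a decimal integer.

-285277841

Big-endian: lowest address holds the most-significant byte.
The bytes are already most-significant first: 0xEEFF016F.
Top bit is set, so as a signed 32-bit value this is 0xEEFF016F − 2^32 = -285277841.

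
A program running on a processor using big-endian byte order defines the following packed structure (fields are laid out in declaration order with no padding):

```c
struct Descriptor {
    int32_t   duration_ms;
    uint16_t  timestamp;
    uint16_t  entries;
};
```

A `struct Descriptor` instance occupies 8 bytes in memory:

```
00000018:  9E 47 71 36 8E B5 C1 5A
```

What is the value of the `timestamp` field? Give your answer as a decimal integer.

`timestamp` follows `duration_ms` (4 bytes), so it starts at byte offset 4 and occupies 2 bytes.
Bytes at offsets 4..5: 8E B5.
In big-endian order the high byte comes first in memory.
The bytes are already most-significant first: 0x8EB5.
0x8EB5 = 36533.

36533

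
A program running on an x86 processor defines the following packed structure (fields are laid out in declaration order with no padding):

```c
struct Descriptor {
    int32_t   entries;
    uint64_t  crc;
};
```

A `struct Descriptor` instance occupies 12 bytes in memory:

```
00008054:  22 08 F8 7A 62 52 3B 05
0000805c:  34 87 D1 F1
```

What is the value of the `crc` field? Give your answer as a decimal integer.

`crc` follows `entries` (4 bytes), so it starts at byte offset 4 and occupies 8 bytes.
Bytes at offsets 4..11: 62 52 3B 05 34 87 D1 F1.
Little-endian: lowest address holds the least-significant byte.
Reassemble most-significant byte first: F1 D1 87 34 05 3B 52 62 → 0xF1D18734053B5262.
0xF1D18734053B5262 = 17424857090768982626.

17424857090768982626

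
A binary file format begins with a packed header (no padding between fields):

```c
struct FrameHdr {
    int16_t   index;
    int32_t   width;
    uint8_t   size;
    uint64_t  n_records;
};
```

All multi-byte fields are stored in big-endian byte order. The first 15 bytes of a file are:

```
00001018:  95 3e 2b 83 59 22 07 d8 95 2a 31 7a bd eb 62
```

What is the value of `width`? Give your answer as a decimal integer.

`width` follows `index` (2 bytes), so it starts at byte offset 2 and occupies 4 bytes.
Bytes at offsets 2..5: 2B 83 59 22.
Big-endian stores the most-significant byte at the lowest address.
The bytes are already most-significant first: 0x2B835922.
0x2B835922 = 730028322.

730028322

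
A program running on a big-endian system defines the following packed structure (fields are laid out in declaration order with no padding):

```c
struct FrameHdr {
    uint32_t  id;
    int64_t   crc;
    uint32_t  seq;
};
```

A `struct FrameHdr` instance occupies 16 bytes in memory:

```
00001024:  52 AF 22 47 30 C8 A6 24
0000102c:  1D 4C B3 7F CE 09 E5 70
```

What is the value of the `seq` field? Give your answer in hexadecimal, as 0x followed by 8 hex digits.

`seq` follows `id` (4 B), `crc` (8 B), so it starts at offset 4 + 8 = 12 and occupies 4 bytes.
Bytes at offsets 12..15: CE 09 E5 70.
Big-endian: lowest address holds the most-significant byte.
The bytes are already most-significant first: 0xCE09E570.

0xCE09E570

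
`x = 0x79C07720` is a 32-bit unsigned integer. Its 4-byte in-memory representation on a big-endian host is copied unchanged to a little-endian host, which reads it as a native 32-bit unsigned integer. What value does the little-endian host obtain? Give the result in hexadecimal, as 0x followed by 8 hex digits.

0x2077C079

Stored big-endian, the bytes at ascending addresses are 79 C0 77 20.
Read back as little-endian, the first byte is least significant, giving 0x2077C079.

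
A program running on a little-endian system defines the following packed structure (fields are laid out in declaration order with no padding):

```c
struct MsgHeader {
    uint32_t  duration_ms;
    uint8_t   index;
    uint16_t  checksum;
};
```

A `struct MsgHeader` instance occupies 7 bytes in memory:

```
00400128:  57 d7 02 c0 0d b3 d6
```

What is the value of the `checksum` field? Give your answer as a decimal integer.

`checksum` follows `duration_ms` (4 B), `index` (1 B), so it starts at offset 4 + 1 = 5 and occupies 2 bytes.
Bytes at offsets 5..6: B3 D6.
Little-endian: lowest address holds the least-significant byte.
Reassemble most-significant byte first: D6 B3 → 0xD6B3.
0xD6B3 = 54963.

54963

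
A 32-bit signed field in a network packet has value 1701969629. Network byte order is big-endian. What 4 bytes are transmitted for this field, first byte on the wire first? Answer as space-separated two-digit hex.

65 71 FE DD

1701969629 in hexadecimal, padded to 32 bits, is 0x6571FEDD.
Split into bytes (most-significant first): 65 71 FE DD.
In big-endian order the high byte comes first in memory.
So the memory order matches the most-significant-first order: 65 71 FE DD.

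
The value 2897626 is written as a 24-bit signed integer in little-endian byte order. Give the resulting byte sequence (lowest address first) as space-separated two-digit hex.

DA 36 2C

2897626 in hexadecimal, padded to 24 bits, is 0x2C36DA.
Split into bytes (most-significant first): 2C 36 DA.
In little-endian order the low byte comes first in memory.
So at ascending addresses the bytes are DA 36 2C.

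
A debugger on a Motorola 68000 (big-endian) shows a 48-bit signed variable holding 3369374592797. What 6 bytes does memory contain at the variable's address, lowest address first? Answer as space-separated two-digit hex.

3369374592797 in hexadecimal, padded to 48 bits, is 0x03107E602F1D.
Split into bytes (most-significant first): 03 10 7E 60 2F 1D.
In big-endian order the high byte comes first in memory.
So the memory order matches the most-significant-first order: 03 10 7E 60 2F 1D.

03 10 7E 60 2F 1D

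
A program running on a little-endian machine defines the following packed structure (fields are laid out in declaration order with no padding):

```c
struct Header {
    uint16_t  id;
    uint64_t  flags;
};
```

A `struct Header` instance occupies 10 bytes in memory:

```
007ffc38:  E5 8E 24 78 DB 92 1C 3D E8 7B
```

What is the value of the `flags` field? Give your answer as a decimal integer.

`flags` follows `id` (2 bytes), so it starts at byte offset 2 and occupies 8 bytes.
Bytes at offsets 2..9: 24 78 DB 92 1C 3D E8 7B.
In little-endian order the low byte comes first in memory.
Reassemble most-significant byte first: 7B E8 3D 1C 92 DB 78 24 → 0x7BE83D1C92DB7824.
0x7BE83D1C92DB7824 = 8928453454194243620.

8928453454194243620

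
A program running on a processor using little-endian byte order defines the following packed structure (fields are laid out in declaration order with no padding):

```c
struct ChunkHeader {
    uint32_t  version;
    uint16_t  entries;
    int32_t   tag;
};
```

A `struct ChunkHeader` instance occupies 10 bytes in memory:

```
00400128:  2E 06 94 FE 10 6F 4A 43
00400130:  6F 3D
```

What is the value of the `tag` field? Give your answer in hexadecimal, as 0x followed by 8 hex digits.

0x3D6F434A

`tag` follows `version` (4 B), `entries` (2 B), so it starts at offset 4 + 2 = 6 and occupies 4 bytes.
Bytes at offsets 6..9: 4A 43 6F 3D.
Little-endian stores the least-significant byte at the lowest address.
Reassemble most-significant byte first: 3D 6F 43 4A → 0x3D6F434A.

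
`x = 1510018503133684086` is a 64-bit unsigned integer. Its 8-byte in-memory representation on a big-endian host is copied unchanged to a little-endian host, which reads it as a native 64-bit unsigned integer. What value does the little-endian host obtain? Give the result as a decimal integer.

1510018503133684086 in 64-bit hexadecimal is 0x14F4A9D4038CE176.
Stored big-endian, the bytes at ascending addresses are 14 F4 A9 D4 03 8C E1 76.
Read back as little-endian, the first byte is least significant, giving 0x76E18C03D4A9F414.
0x76E18C03D4A9F414 = 8566281914316092436.

8566281914316092436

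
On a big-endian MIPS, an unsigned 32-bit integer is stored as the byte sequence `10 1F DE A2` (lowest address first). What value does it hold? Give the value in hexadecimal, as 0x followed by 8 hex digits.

0x101FDEA2

Big-endian stores the most-significant byte at the lowest address.
The bytes are already most-significant first: 0x101FDEA2.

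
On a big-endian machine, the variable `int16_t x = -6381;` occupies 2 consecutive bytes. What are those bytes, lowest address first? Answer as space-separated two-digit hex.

Two's complement of -6381 in 16 bits: 6381 = 0x18ED; invert → 0xE712; add 1 → 0xE713.
Split into bytes (most-significant first): E7 13.
Big-endian stores the most-significant byte at the lowest address.
So the memory order matches the most-significant-first order: E7 13.

E7 13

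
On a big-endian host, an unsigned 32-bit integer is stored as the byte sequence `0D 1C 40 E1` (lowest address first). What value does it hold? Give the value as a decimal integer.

In big-endian order the high byte comes first in memory.
The bytes are already most-significant first: 0x0D1C40E1.
0x0D1C40E1 = 219955425.

219955425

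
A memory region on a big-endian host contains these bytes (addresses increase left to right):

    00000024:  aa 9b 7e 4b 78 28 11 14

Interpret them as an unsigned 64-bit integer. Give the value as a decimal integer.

Big-endian: lowest address holds the most-significant byte.
The bytes are already most-significant first: 0xAA9B7E4B78281114.
0xAA9B7E4B78281114 = 12293558470441439508.

12293558470441439508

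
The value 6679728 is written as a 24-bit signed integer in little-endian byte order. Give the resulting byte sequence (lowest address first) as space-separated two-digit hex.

B0 EC 65

6679728 in hexadecimal, padded to 24 bits, is 0x65ECB0.
Split into bytes (most-significant first): 65 EC B0.
Little-endian stores the least-significant byte at the lowest address.
So at ascending addresses the bytes are B0 EC 65.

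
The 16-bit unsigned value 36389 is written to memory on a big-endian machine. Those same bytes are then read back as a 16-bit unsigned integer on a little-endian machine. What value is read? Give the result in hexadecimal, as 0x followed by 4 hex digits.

0x258E

36389 in 16-bit hexadecimal is 0x8E25.
Stored big-endian, the bytes at ascending addresses are 8E 25.
Read back as little-endian, the first byte is least significant, giving 0x258E.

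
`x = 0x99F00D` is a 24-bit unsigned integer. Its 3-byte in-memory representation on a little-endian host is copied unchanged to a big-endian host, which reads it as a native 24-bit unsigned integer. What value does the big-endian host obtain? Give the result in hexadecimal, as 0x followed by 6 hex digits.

0x0DF099

Stored little-endian, the bytes at ascending addresses are 0D F0 99.
Read back as big-endian, the last byte is least significant, giving 0x0DF099.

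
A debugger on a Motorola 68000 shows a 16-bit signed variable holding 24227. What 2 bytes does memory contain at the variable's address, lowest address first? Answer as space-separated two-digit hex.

24227 in hexadecimal, padded to 16 bits, is 0x5EA3.
Split into bytes (most-significant first): 5E A3.
In big-endian order the high byte comes first in memory.
So the memory order matches the most-significant-first order: 5E A3.

5E A3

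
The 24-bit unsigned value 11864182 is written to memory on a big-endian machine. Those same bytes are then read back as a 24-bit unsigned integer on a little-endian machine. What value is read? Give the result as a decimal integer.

11864182 in 24-bit hexadecimal is 0xB50876.
Stored big-endian, the bytes at ascending addresses are B5 08 76.
Read back as little-endian, the first byte is least significant, giving 0x7608B5.
0x7608B5 = 7735477.

7735477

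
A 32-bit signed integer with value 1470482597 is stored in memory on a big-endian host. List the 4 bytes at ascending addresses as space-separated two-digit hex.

57 A5 C8 A5

1470482597 in hexadecimal, padded to 32 bits, is 0x57A5C8A5.
Split into bytes (most-significant first): 57 A5 C8 A5.
Big-endian stores the most-significant byte at the lowest address.
So the memory order matches the most-significant-first order: 57 A5 C8 A5.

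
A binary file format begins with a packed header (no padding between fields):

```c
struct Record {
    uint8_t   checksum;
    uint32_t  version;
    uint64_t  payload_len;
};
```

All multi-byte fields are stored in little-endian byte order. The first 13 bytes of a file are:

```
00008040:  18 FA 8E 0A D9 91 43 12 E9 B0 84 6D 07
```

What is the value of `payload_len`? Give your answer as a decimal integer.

535229826086355857

`payload_len` follows `checksum` (1 B), `version` (4 B), so it starts at offset 1 + 4 = 5 and occupies 8 bytes.
Bytes at offsets 5..12: 91 43 12 E9 B0 84 6D 07.
Little-endian stores the least-significant byte at the lowest address.
Reassemble most-significant byte first: 07 6D 84 B0 E9 12 43 91 → 0x076D84B0E9124391.
0x076D84B0E9124391 = 535229826086355857.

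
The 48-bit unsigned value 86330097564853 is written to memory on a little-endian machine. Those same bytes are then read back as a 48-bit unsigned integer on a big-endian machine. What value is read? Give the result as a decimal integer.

199547608007758

86330097564853 in 48-bit hexadecimal is 0x4E844ACC7CB5.
Stored little-endian, the bytes at ascending addresses are B5 7C CC 4A 84 4E.
Read back as big-endian, the last byte is least significant, giving 0xB57CCC4A844E.
0xB57CCC4A844E = 199547608007758.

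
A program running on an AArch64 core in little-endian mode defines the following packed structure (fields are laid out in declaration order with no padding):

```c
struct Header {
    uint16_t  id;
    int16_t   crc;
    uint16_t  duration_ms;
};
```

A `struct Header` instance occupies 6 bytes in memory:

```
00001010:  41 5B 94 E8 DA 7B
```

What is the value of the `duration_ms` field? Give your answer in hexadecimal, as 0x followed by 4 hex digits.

0x7BDA

`duration_ms` follows `id` (2 B), `crc` (2 B), so it starts at offset 2 + 2 = 4 and occupies 2 bytes.
Bytes at offsets 4..5: DA 7B.
Little-endian: lowest address holds the least-significant byte.
Reassemble most-significant byte first: 7B DA → 0x7BDA.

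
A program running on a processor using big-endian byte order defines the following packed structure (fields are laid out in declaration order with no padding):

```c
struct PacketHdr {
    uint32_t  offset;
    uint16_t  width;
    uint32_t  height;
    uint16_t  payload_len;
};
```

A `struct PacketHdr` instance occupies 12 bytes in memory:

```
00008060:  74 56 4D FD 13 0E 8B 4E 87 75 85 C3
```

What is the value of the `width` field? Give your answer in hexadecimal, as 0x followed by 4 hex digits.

0x130E

`width` follows `offset` (4 bytes), so it starts at byte offset 4 and occupies 2 bytes.
Bytes at offsets 4..5: 13 0E.
In big-endian order the high byte comes first in memory.
The bytes are already most-significant first: 0x130E.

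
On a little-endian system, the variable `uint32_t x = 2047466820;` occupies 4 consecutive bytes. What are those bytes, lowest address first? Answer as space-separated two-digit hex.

44 DD 09 7A

2047466820 in hexadecimal, padded to 32 bits, is 0x7A09DD44.
Split into bytes (most-significant first): 7A 09 DD 44.
In little-endian order the low byte comes first in memory.
So at ascending addresses the bytes are 44 DD 09 7A.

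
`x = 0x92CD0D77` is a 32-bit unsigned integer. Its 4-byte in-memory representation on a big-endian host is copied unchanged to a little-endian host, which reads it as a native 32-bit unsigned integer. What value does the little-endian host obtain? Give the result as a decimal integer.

1997393298

Stored big-endian, the bytes at ascending addresses are 92 CD 0D 77.
Read back as little-endian, the first byte is least significant, giving 0x770DCD92.
0x770DCD92 = 1997393298.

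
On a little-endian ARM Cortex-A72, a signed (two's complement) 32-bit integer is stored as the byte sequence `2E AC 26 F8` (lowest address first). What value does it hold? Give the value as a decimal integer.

Little-endian stores the least-significant byte at the lowest address.
Reassemble most-significant byte first: F8 26 AC 2E → 0xF826AC2E.
Top bit is set, so as a signed 32-bit value this is 0xF826AC2E − 2^32 = -131683282.

-131683282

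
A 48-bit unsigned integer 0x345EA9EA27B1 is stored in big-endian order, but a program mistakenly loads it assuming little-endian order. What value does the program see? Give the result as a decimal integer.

194784998809140

Stored big-endian, the bytes at ascending addresses are 34 5E A9 EA 27 B1.
Read back as little-endian, the first byte is least significant, giving 0xB127EAA95E34.
0xB127EAA95E34 = 194784998809140.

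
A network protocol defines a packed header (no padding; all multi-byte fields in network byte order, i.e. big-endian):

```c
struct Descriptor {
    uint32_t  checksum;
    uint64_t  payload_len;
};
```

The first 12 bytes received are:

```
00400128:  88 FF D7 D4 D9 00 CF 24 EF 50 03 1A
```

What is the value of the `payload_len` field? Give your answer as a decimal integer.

`payload_len` follows `checksum` (4 bytes), so it starts at byte offset 4 and occupies 8 bytes.
Bytes at offsets 4..11: D9 00 CF 24 EF 50 03 1A.
In big-endian order the high byte comes first in memory.
The bytes are already most-significant first: 0xD900CF24EF50031A.
0xD900CF24EF50031A = 15636725663771132698.

15636725663771132698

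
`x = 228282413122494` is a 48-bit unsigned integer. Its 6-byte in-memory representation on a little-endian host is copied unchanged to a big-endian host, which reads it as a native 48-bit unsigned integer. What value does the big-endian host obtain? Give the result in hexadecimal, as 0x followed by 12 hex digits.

0xBE8324249FCF

228282413122494 in 48-bit hexadecimal is 0xCF9F242483BE.
Stored little-endian, the bytes at ascending addresses are BE 83 24 24 9F CF.
Read back as big-endian, the last byte is least significant, giving 0xBE8324249FCF.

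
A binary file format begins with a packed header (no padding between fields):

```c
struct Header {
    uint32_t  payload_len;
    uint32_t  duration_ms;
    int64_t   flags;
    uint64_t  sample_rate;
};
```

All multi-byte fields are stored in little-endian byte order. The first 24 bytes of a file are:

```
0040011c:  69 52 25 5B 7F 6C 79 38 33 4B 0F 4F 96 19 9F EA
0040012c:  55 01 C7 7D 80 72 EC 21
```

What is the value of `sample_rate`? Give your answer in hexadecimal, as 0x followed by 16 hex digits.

0x21EC72807DC70155

`sample_rate` follows `payload_len` (4 B), `duration_ms` (4 B), `flags` (8 B), so it starts at offset 4 + 4 + 8 = 16 and occupies 8 bytes.
Bytes at offsets 16..23: 55 01 C7 7D 80 72 EC 21.
In little-endian order the low byte comes first in memory.
Reassemble most-significant byte first: 21 EC 72 80 7D C7 01 55 → 0x21EC72807DC70155.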